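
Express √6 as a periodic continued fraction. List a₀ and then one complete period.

[2; 2, 4]

a₀ = ⌊√6⌋ = 2.
With m₀=0, d₀=1 and mₖ₊₁ = dₖaₖ − mₖ, dₖ₊₁ = (n − mₖ₊₁²)/dₖ, aₖ₊₁ = ⌊(a₀+mₖ₊₁)/dₖ₊₁⌋:
  k=1: m=2, d=2, a=2
  k=2: m=2, d=1, a=4
d=1 and a=2a₀=4 at k=2, so the next step gives (m, d) = (2, 2) again — its k=1 value — and the period has length 2.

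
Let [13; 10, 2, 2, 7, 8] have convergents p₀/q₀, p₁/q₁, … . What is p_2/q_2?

275/21

Using pₖ = aₖpₖ₋₁ + pₖ₋₂, qₖ = aₖqₖ₋₁ + qₖ₋₂ (with p₋₁=1, p₋₂=0, q₋₁=0, q₋₂=1):
  k=0: a=13, p=13, q=1
  k=1: a=10, p=131, q=10
  k=2: a=2, p=275, q=21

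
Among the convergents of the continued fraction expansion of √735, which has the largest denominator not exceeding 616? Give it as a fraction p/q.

√735 = [27; 9, 54, …] (period length 2).
Convergents:
  p_0/q_0 = 27/1
  p_1/q_1 = 244/9
  p_2/q_2 = 13203/487
  p_3/q_3 = 119071/4392
q_2 = 487 ≤ 616 < 4392 = q_3, so the answer is 13203/487.

13203/487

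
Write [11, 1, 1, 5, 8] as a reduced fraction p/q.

Fold from the inside: start with 8/1.
  5 + 1/8 = 41/8
  1 + 8/41 = 49/41
  1 + 41/49 = 90/49
  11 + 49/90 = 1039/90

1039/90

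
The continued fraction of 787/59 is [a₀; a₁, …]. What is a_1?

787 = 13·59 + 20   →  a_0 = 13
59 = 2·20 + 19   →  a_1 = 2

2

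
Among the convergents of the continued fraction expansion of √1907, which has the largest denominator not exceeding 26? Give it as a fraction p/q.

131/3

√1907 = [43; 1, 2, 43, 2, 1, 86, …] (period length 6).
Convergents:
  p_0/q_0 = 43/1
  p_1/q_1 = 44/1
  p_2/q_2 = 131/3
  p_3/q_3 = 5677/130
q_2 = 3 ≤ 26 < 130 = q_3, so the answer is 131/3.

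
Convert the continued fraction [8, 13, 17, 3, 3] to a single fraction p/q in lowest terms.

18245/2259

Using pₖ = aₖpₖ₋₁ + pₖ₋₂ and qₖ = aₖqₖ₋₁ + qₖ₋₂:
  k=0: a=8, p=8, q=1
  k=1: a=13, p=105, q=13
  k=2: a=17, p=1793, q=222
  k=3: a=3, p=5484, q=679
  k=4: a=3, p=18245, q=2259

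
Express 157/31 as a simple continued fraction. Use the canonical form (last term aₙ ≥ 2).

[5; 15, 2]

157 = 5·31 + 2
31 = 15·2 + 1
2 = 2·1 + 0  (stop)
So 157/31 = [5; 15, 2].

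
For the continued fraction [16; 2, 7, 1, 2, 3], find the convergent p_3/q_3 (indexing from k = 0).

280/17

Using pₖ = aₖpₖ₋₁ + pₖ₋₂, qₖ = aₖqₖ₋₁ + qₖ₋₂ (with p₋₁=1, p₋₂=0, q₋₁=0, q₋₂=1):
  k=0: a=16, p=16, q=1
  k=1: a=2, p=33, q=2
  k=2: a=7, p=247, q=15
  k=3: a=1, p=280, q=17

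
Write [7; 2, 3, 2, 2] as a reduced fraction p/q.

290/39

Using pₖ = aₖpₖ₋₁ + pₖ₋₂ and qₖ = aₖqₖ₋₁ + qₖ₋₂:
  k=0: a=7, p=7, q=1
  k=1: a=2, p=15, q=2
  k=2: a=3, p=52, q=7
  k=3: a=2, p=119, q=16
  k=4: a=2, p=290, q=39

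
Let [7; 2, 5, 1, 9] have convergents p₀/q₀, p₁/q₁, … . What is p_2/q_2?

82/11

Using pₖ = aₖpₖ₋₁ + pₖ₋₂, qₖ = aₖqₖ₋₁ + qₖ₋₂ (with p₋₁=1, p₋₂=0, q₋₁=0, q₋₂=1):
  k=0: a=7, p=7, q=1
  k=1: a=2, p=15, q=2
  k=2: a=5, p=82, q=11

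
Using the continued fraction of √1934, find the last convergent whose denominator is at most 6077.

√1934 = [43; 1, 42, 1, 86, …] (period length 4).
Convergents:
  p_0/q_0 = 43/1
  p_1/q_1 = 44/1
  p_2/q_2 = 1891/43
  p_3/q_3 = 1935/44
  p_4/q_4 = 168301/3827
  p_5/q_5 = 170236/3871
  p_6/q_6 = 7318213/166409
q_5 = 3871 ≤ 6077 < 166409 = q_6, so the answer is 170236/3871.

170236/3871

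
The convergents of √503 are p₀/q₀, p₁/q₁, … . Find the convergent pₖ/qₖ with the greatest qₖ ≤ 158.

√503 = [22; 2, 2, 1, 21, 1, 2, 2, 44, …] (period length 8).
Convergents:
  p_0/q_0 = 22/1
  p_1/q_1 = 45/2
  p_2/q_2 = 112/5
  p_3/q_3 = 157/7
  p_4/q_4 = 3409/152
  p_5/q_5 = 3566/159
q_4 = 152 ≤ 158 < 159 = q_5, so the answer is 3409/152.

3409/152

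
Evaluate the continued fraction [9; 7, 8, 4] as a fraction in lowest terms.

2148/235

Fold from the inside: start with 4/1.
  8 + 1/4 = 33/4
  7 + 4/33 = 235/33
  9 + 33/235 = 2148/235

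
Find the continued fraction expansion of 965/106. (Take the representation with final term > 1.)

[9; 9, 1, 1, 1, 3]

965 = 9·106 + 11
106 = 9·11 + 7
11 = 1·7 + 4
7 = 1·4 + 3
4 = 1·3 + 1
3 = 3·1 + 0  (stop)
So 965/106 = [9; 9, 1, 1, 1, 3].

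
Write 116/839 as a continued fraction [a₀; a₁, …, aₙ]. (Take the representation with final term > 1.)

[0; 7, 4, 3, 2, 1, 2]

116 = 0×839 + 116
839 = 7×116 + 27
116 = 4×27 + 8
27 = 3×8 + 3
8 = 2×3 + 2
3 = 1×2 + 1
2 = 2×1 + 0  (stop)
So 116/839 = [0; 7, 4, 3, 2, 1, 2].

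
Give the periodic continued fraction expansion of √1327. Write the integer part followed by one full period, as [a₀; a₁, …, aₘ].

[36; 2, 2, 1, 35, 1, 2, 2, 72]

a₀ = ⌊√1327⌋ = 36.
With m₀=0, d₀=1 and mₖ₊₁ = dₖaₖ − mₖ, dₖ₊₁ = (n − mₖ₊₁²)/dₖ, aₖ₊₁ = ⌊(a₀+mₖ₊₁)/dₖ₊₁⌋:
  k=1: m=36, d=31, a=2
  k=2: m=26, d=21, a=2
  k=3: m=16, d=51, a=1
  k=4: m=35, d=2, a=35
  k=5: m=35, d=51, a=1
  k=6: m=16, d=21, a=2
  k=7: m=26, d=31, a=2
  k=8: m=36, d=1, a=72
d=1 and a=2a₀=72 at k=8, so the next step gives (m, d) = (36, 31) again — its k=1 value — and the period has length 8.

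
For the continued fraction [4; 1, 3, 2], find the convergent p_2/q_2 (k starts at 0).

19/4

Using pₖ = aₖpₖ₋₁ + pₖ₋₂, qₖ = aₖqₖ₋₁ + qₖ₋₂ (with p₋₁=1, p₋₂=0, q₋₁=0, q₋₂=1):
  k=0: a=4, p=4, q=1
  k=1: a=1, p=5, q=1
  k=2: a=3, p=19, q=4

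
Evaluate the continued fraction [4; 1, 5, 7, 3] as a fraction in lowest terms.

Using pₖ = aₖpₖ₋₁ + pₖ₋₂ and qₖ = aₖqₖ₋₁ + qₖ₋₂:
  k=0: a=4, p=4, q=1
  k=1: a=1, p=5, q=1
  k=2: a=5, p=29, q=6
  k=3: a=7, p=208, q=43
  k=4: a=3, p=653, q=135

653/135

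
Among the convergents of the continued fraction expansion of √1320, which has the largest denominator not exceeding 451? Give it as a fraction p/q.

√1320 = [36; 3, 72, …] (period length 2).
Convergents:
  p_0/q_0 = 36/1
  p_1/q_1 = 109/3
  p_2/q_2 = 7884/217
  p_3/q_3 = 23761/654
q_2 = 217 ≤ 451 < 654 = q_3, so the answer is 7884/217.

7884/217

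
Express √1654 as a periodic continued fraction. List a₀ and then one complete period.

a₀ = ⌊√1654⌋ = 40.
With m₀=0, d₀=1 and mₖ₊₁ = dₖaₖ − mₖ, dₖ₊₁ = (n − mₖ₊₁²)/dₖ, aₖ₊₁ = ⌊(a₀+mₖ₊₁)/dₖ₊₁⌋:
  k=1: m=40, d=54, a=1
  k=2: m=14, d=27, a=2
  k=3: m=40, d=2, a=40
  k=4: m=40, d=27, a=2
  k=5: m=14, d=54, a=1
  k=6: m=40, d=1, a=80
d=1 and a=2a₀=80 at k=6, so the next step gives (m, d) = (40, 54) again — its k=1 value — and the period has length 6.

[40; 1, 2, 40, 2, 1, 80]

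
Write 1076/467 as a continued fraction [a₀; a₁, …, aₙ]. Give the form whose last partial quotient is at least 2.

[2; 3, 3, 2, 6, 3]

1076 = 2*467 + 142
467 = 3*142 + 41
142 = 3*41 + 19
41 = 2*19 + 3
19 = 6*3 + 1
3 = 3*1 + 0  (stop)
So 1076/467 = [2; 3, 3, 2, 6, 3].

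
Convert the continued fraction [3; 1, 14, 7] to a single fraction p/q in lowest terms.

Fold from the inside: start with 7/1.
  14 + 1/7 = 99/7
  1 + 7/99 = 106/99
  3 + 99/106 = 417/106

417/106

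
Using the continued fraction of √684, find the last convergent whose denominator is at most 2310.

√684 = [26; 6, 1, 1, 12, 1, 1, 6, 52, …] (period length 8).
Convergents:
  p_0/q_0 = 26/1
  p_1/q_1 = 157/6
  p_2/q_2 = 183/7
  p_3/q_3 = 340/13
  p_4/q_4 = 4263/163
  p_5/q_5 = 4603/176
  p_6/q_6 = 8866/339
  p_7/q_7 = 57799/2210
  p_8/q_8 = 3014414/115259
q_7 = 2210 ≤ 2310 < 115259 = q_8, so the answer is 57799/2210.

57799/2210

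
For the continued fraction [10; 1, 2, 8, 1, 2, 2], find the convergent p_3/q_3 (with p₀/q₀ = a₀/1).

Using pₖ = aₖpₖ₋₁ + pₖ₋₂, qₖ = aₖqₖ₋₁ + qₖ₋₂ (with p₋₁=1, p₋₂=0, q₋₁=0, q₋₂=1):
  k=0: a=10, p=10, q=1
  k=1: a=1, p=11, q=1
  k=2: a=2, p=32, q=3
  k=3: a=8, p=267, q=25

267/25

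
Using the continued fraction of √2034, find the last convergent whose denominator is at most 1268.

40635/901

√2034 = [45; 10, 90, …] (period length 2).
Convergents:
  p_0/q_0 = 45/1
  p_1/q_1 = 451/10
  p_2/q_2 = 40635/901
  p_3/q_3 = 406801/9020
q_2 = 901 ≤ 1268 < 9020 = q_3, so the answer is 40635/901.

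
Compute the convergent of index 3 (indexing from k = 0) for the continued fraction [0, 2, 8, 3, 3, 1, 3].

Using pₖ = aₖpₖ₋₁ + pₖ₋₂, qₖ = aₖqₖ₋₁ + qₖ₋₂ (with p₋₁=1, p₋₂=0, q₋₁=0, q₋₂=1):
  k=0: a=0, p=0, q=1
  k=1: a=2, p=1, q=2
  k=2: a=8, p=8, q=17
  k=3: a=3, p=25, q=53

25/53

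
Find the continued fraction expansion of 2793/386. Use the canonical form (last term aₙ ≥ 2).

2793 = 7×386 + 91
386 = 4×91 + 22
91 = 4×22 + 3
22 = 7×3 + 1
3 = 3×1 + 0  (stop)
So 2793/386 = [7; 4, 4, 7, 3].

[7; 4, 4, 7, 3]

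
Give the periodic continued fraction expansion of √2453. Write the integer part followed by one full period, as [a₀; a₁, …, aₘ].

[49; 1, 1, 8, 1, 1, 98]

a₀ = ⌊√2453⌋ = 49.
With m₀=0, d₀=1 and mₖ₊₁ = dₖaₖ − mₖ, dₖ₊₁ = (n − mₖ₊₁²)/dₖ, aₖ₊₁ = ⌊(a₀+mₖ₊₁)/dₖ₊₁⌋:
  k=1: m=49, d=52, a=1
  k=2: m=3, d=47, a=1
  k=3: m=44, d=11, a=8
  k=4: m=44, d=47, a=1
  k=5: m=3, d=52, a=1
  k=6: m=49, d=1, a=98
d=1 and a=2a₀=98 at k=6, so the next step gives (m, d) = (49, 52) again — its k=1 value — and the period has length 6.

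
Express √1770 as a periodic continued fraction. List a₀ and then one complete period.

[42; 14, 84]

a₀ = ⌊√1770⌋ = 42.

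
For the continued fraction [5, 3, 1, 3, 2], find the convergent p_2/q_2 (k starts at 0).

Using pₖ = aₖpₖ₋₁ + pₖ₋₂, qₖ = aₖqₖ₋₁ + qₖ₋₂ (with p₋₁=1, p₋₂=0, q₋₁=0, q₋₂=1):
  k=0: a=5, p=5, q=1
  k=1: a=3, p=16, q=3
  k=2: a=1, p=21, q=4

21/4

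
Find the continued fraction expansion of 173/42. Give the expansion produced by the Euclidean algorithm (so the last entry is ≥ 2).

173 = 4*42 + 5
42 = 8*5 + 2
5 = 2*2 + 1
2 = 2*1 + 0  (stop)
So 173/42 = [4; 8, 2, 2].

[4; 8, 2, 2]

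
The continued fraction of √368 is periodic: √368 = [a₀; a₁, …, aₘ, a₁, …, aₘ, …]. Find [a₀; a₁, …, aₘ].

[19; 5, 2, 5, 38]

a₀ = ⌊√368⌋ = 19.
With m₀=0, d₀=1 and mₖ₊₁ = dₖaₖ − mₖ, dₖ₊₁ = (n − mₖ₊₁²)/dₖ, aₖ₊₁ = ⌊(a₀+mₖ₊₁)/dₖ₊₁⌋:
  k=1: m=19, d=7, a=5
  k=2: m=16, d=16, a=2
  k=3: m=16, d=7, a=5
  k=4: m=19, d=1, a=38
d=1 and a=2a₀=38 at k=4, so the next step gives (m, d) = (19, 7) again — its k=1 value — and the period has length 4.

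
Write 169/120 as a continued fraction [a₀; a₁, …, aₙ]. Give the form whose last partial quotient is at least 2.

[1; 2, 2, 4, 2, 2]

169 = 1·120 + 49
120 = 2·49 + 22
49 = 2·22 + 5
22 = 4·5 + 2
5 = 2·2 + 1
2 = 2·1 + 0  (stop)
So 169/120 = [1; 2, 2, 4, 2, 2].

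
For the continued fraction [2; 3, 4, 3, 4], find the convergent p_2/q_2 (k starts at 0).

30/13

Using pₖ = aₖpₖ₋₁ + pₖ₋₂, qₖ = aₖqₖ₋₁ + qₖ₋₂ (with p₋₁=1, p₋₂=0, q₋₁=0, q₋₂=1):
  k=0: a=2, p=2, q=1
  k=1: a=3, p=7, q=3
  k=2: a=4, p=30, q=13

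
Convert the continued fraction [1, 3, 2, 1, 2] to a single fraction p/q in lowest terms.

35/27

Fold from the inside: start with 2/1.
  1 + 1/2 = 3/2
  2 + 2/3 = 8/3
  3 + 3/8 = 27/8
  1 + 8/27 = 35/27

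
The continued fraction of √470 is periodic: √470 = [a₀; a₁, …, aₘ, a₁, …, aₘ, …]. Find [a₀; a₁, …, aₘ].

[21; 1, 2, 8, 2, 1, 42]

a₀ = ⌊√470⌋ = 21.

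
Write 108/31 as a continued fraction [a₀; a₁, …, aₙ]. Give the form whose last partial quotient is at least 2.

[3; 2, 15]

108 = 3*31 + 15
31 = 2*15 + 1
15 = 15*1 + 0  (stop)
So 108/31 = [3; 2, 15].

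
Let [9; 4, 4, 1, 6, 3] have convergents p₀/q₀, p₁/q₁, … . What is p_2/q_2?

157/17

Using pₖ = aₖpₖ₋₁ + pₖ₋₂, qₖ = aₖqₖ₋₁ + qₖ₋₂ (with p₋₁=1, p₋₂=0, q₋₁=0, q₋₂=1):
  k=0: a=9, p=9, q=1
  k=1: a=4, p=37, q=4
  k=2: a=4, p=157, q=17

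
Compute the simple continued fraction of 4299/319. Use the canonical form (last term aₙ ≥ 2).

[13; 2, 10, 7, 2]

4299 = 13·319 + 152
319 = 2·152 + 15
152 = 10·15 + 2
15 = 7·2 + 1
2 = 2·1 + 0  (stop)
So 4299/319 = [13; 2, 10, 7, 2].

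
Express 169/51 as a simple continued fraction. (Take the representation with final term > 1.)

169 = 3×51 + 16
51 = 3×16 + 3
16 = 5×3 + 1
3 = 3×1 + 0  (stop)
So 169/51 = [3; 3, 5, 3].

[3; 3, 5, 3]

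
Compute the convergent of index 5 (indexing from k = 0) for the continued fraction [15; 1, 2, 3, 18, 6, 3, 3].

17395/1108

Using pₖ = aₖpₖ₋₁ + pₖ₋₂, qₖ = aₖqₖ₋₁ + qₖ₋₂ (with p₋₁=1, p₋₂=0, q₋₁=0, q₋₂=1):
  k=0: a=15, p=15, q=1
  k=1: a=1, p=16, q=1
  k=2: a=2, p=47, q=3
  k=3: a=3, p=157, q=10
  k=4: a=18, p=2873, q=183
  k=5: a=6, p=17395, q=1108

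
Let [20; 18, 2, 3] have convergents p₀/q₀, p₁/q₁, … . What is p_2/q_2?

Using pₖ = aₖpₖ₋₁ + pₖ₋₂, qₖ = aₖqₖ₋₁ + qₖ₋₂ (with p₋₁=1, p₋₂=0, q₋₁=0, q₋₂=1):
  k=0: a=20, p=20, q=1
  k=1: a=18, p=361, q=18
  k=2: a=2, p=742, q=37

742/37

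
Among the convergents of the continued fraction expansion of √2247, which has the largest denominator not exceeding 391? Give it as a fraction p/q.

√2247 = [47; 2, 2, 15, 2, 2, 94, …] (period length 6).
Convergents:
  p_0/q_0 = 47/1
  p_1/q_1 = 95/2
  p_2/q_2 = 237/5
  p_3/q_3 = 3650/77
  p_4/q_4 = 7537/159
  p_5/q_5 = 18724/395
q_4 = 159 ≤ 391 < 395 = q_5, so the answer is 7537/159.

7537/159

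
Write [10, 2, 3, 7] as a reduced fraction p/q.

532/51

Fold from the inside: start with 7/1.
  3 + 1/7 = 22/7
  2 + 7/22 = 51/22
  10 + 22/51 = 532/51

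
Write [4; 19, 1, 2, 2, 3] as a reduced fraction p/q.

Using pₖ = aₖpₖ₋₁ + pₖ₋₂ and qₖ = aₖqₖ₋₁ + qₖ₋₂:
  k=0: a=4, p=4, q=1
  k=1: a=19, p=77, q=19
  k=2: a=1, p=81, q=20
  k=3: a=2, p=239, q=59
  k=4: a=2, p=559, q=138
  k=5: a=3, p=1916, q=473

1916/473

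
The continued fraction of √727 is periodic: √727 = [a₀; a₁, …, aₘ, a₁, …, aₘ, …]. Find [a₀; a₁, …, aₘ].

[26; 1, 25, 1, 52]

a₀ = ⌊√727⌋ = 26.
With m₀=0, d₀=1 and mₖ₊₁ = dₖaₖ − mₖ, dₖ₊₁ = (n − mₖ₊₁²)/dₖ, aₖ₊₁ = ⌊(a₀+mₖ₊₁)/dₖ₊₁⌋:
  k=1: m=26, d=51, a=1
  k=2: m=25, d=2, a=25
  k=3: m=25, d=51, a=1
  k=4: m=26, d=1, a=52
d=1 and a=2a₀=52 at k=4, so the next step gives (m, d) = (26, 51) again — its k=1 value — and the period has length 4.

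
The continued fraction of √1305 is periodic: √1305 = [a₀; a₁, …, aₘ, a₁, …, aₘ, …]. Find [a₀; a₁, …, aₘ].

[36; 8, 72]

a₀ = ⌊√1305⌋ = 36.
With m₀=0, d₀=1 and mₖ₊₁ = dₖaₖ − mₖ, dₖ₊₁ = (n − mₖ₊₁²)/dₖ, aₖ₊₁ = ⌊(a₀+mₖ₊₁)/dₖ₊₁⌋:
  k=1: m=36, d=9, a=8
  k=2: m=36, d=1, a=72
d=1 and a=2a₀=72 at k=2, so the next step gives (m, d) = (36, 9) again — its k=1 value — and the period has length 2.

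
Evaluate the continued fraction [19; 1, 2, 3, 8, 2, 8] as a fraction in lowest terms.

Using pₖ = aₖpₖ₋₁ + pₖ₋₂ and qₖ = aₖqₖ₋₁ + qₖ₋₂:
  k=0: a=19, p=19, q=1
  k=1: a=1, p=20, q=1
  k=2: a=2, p=59, q=3
  k=3: a=3, p=197, q=10
  k=4: a=8, p=1635, q=83
  k=5: a=2, p=3467, q=176
  k=6: a=8, p=29371, q=1491

29371/1491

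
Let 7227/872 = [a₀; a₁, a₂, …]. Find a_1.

7227 = 8·872 + 251   →  a_0 = 8
872 = 3·251 + 119   →  a_1 = 3

3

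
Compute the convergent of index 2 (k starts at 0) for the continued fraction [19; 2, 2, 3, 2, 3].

97/5

Using pₖ = aₖpₖ₋₁ + pₖ₋₂, qₖ = aₖqₖ₋₁ + qₖ₋₂ (with p₋₁=1, p₋₂=0, q₋₁=0, q₋₂=1):
  k=0: a=19, p=19, q=1
  k=1: a=2, p=39, q=2
  k=2: a=2, p=97, q=5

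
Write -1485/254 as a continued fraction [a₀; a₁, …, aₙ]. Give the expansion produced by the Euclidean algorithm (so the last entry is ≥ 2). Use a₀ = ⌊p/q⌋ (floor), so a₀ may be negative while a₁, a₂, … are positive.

[-6; 6, 1, 1, 19]

-1485 = -6*254 + 39
254 = 6*39 + 20
39 = 1*20 + 19
20 = 1*19 + 1
19 = 19*1 + 0  (stop)
So -1485/254 = [-6; 6, 1, 1, 19].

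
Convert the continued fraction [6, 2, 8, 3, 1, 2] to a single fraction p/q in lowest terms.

Using pₖ = aₖpₖ₋₁ + pₖ₋₂ and qₖ = aₖqₖ₋₁ + qₖ₋₂:
  k=0: a=6, p=6, q=1
  k=1: a=2, p=13, q=2
  k=2: a=8, p=110, q=17
  k=3: a=3, p=343, q=53
  k=4: a=1, p=453, q=70
  k=5: a=2, p=1249, q=193

1249/193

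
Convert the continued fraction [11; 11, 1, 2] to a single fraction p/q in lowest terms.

388/35

Fold from the inside: start with 2/1.
  1 + 1/2 = 3/2
  11 + 2/3 = 35/3
  11 + 3/35 = 388/35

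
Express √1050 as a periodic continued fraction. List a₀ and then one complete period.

[32; 2, 2, 10, 2, 2, 64]

a₀ = ⌊√1050⌋ = 32.
With m₀=0, d₀=1 and mₖ₊₁ = dₖaₖ − mₖ, dₖ₊₁ = (n − mₖ₊₁²)/dₖ, aₖ₊₁ = ⌊(a₀+mₖ₊₁)/dₖ₊₁⌋:
  k=1: m=32, d=26, a=2
  k=2: m=20, d=25, a=2
  k=3: m=30, d=6, a=10
  k=4: m=30, d=25, a=2
  k=5: m=20, d=26, a=2
  k=6: m=32, d=1, a=64
d=1 and a=2a₀=64 at k=6, so the next step gives (m, d) = (32, 26) again — its k=1 value — and the period has length 6.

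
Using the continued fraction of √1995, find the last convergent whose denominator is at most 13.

134/3

√1995 = [44; 1, 1, 1, 88, …] (period length 4).
Convergents:
  p_0/q_0 = 44/1
  p_1/q_1 = 45/1
  p_2/q_2 = 89/2
  p_3/q_3 = 134/3
  p_4/q_4 = 11881/266
q_3 = 3 ≤ 13 < 266 = q_4, so the answer is 134/3.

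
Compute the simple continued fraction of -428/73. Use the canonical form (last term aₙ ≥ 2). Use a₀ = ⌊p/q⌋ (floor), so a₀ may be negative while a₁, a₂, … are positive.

[-6; 7, 3, 3]

-428 = -6·73 + 10
73 = 7·10 + 3
10 = 3·3 + 1
3 = 3·1 + 0  (stop)
So -428/73 = [-6; 7, 3, 3].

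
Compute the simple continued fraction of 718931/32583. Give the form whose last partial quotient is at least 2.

[22; 15, 2, 11, 3, 14, 2]

718931 = 22×32583 + 2105
32583 = 15×2105 + 1008
2105 = 2×1008 + 89
1008 = 11×89 + 29
89 = 3×29 + 2
29 = 14×2 + 1
2 = 2×1 + 0  (stop)
So 718931/32583 = [22; 15, 2, 11, 3, 14, 2].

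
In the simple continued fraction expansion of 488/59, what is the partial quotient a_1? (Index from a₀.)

488 = 8·59 + 16   →  a_0 = 8
59 = 3·16 + 11   →  a_1 = 3

3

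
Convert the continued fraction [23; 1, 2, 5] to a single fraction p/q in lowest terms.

Fold from the inside: start with 5/1.
  2 + 1/5 = 11/5
  1 + 5/11 = 16/11
  23 + 11/16 = 379/16

379/16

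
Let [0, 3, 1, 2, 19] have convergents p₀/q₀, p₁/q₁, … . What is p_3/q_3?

Using pₖ = aₖpₖ₋₁ + pₖ₋₂, qₖ = aₖqₖ₋₁ + qₖ₋₂ (with p₋₁=1, p₋₂=0, q₋₁=0, q₋₂=1):
  k=0: a=0, p=0, q=1
  k=1: a=3, p=1, q=3
  k=2: a=1, p=1, q=4
  k=3: a=2, p=3, q=11

3/11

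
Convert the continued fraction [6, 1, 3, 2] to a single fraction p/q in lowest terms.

61/9

Using pₖ = aₖpₖ₋₁ + pₖ₋₂ and qₖ = aₖqₖ₋₁ + qₖ₋₂:
  k=0: a=6, p=6, q=1
  k=1: a=1, p=7, q=1
  k=2: a=3, p=27, q=4
  k=3: a=2, p=61, q=9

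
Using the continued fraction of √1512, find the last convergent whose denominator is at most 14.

√1512 = [38; 1, 7, 1, 1, 1, 7, 1, 76, …] (period length 8).
Convergents:
  p_0/q_0 = 38/1
  p_1/q_1 = 39/1
  p_2/q_2 = 311/8
  p_3/q_3 = 350/9
  p_4/q_4 = 661/17
q_3 = 9 ≤ 14 < 17 = q_4, so the answer is 350/9.

350/9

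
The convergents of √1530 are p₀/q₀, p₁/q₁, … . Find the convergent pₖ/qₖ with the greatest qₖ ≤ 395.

√1530 = [39; 8, 1, 2, 8, 2, 1, 8, 78, …] (period length 8).
Convergents:
  p_0/q_0 = 39/1
  p_1/q_1 = 313/8
  p_2/q_2 = 352/9
  p_3/q_3 = 1017/26
  p_4/q_4 = 8488/217
  p_5/q_5 = 17993/460
q_4 = 217 ≤ 395 < 460 = q_5, so the answer is 8488/217.

8488/217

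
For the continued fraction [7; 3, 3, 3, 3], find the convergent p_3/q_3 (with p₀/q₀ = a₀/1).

Using pₖ = aₖpₖ₋₁ + pₖ₋₂, qₖ = aₖqₖ₋₁ + qₖ₋₂ (with p₋₁=1, p₋₂=0, q₋₁=0, q₋₂=1):
  k=0: a=7, p=7, q=1
  k=1: a=3, p=22, q=3
  k=2: a=3, p=73, q=10
  k=3: a=3, p=241, q=33

241/33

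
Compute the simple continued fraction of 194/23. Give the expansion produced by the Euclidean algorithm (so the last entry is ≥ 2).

[8; 2, 3, 3]

194 = 8×23 + 10
23 = 2×10 + 3
10 = 3×3 + 1
3 = 3×1 + 0  (stop)
So 194/23 = [8; 2, 3, 3].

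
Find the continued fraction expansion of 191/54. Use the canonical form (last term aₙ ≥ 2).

191 = 3·54 + 29
54 = 1·29 + 25
29 = 1·25 + 4
25 = 6·4 + 1
4 = 4·1 + 0  (stop)
So 191/54 = [3; 1, 1, 6, 4].

[3; 1, 1, 6, 4]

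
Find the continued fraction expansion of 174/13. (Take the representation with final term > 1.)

[13; 2, 1, 1, 2]

174 = 13·13 + 5
13 = 2·5 + 3
5 = 1·3 + 2
3 = 1·2 + 1
2 = 2·1 + 0  (stop)
So 174/13 = [13; 2, 1, 1, 2].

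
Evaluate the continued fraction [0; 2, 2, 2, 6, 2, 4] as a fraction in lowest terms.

308/741

Fold from the inside: start with 4/1.
  2 + 1/4 = 9/4
  6 + 4/9 = 58/9
  2 + 9/58 = 125/58
  2 + 58/125 = 308/125
  2 + 125/308 = 741/308
  0 + 308/741 = 308/741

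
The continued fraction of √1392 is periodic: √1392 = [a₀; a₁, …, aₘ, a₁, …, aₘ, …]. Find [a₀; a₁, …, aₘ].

a₀ = ⌊√1392⌋ = 37.
With m₀=0, d₀=1 and mₖ₊₁ = dₖaₖ − mₖ, dₖ₊₁ = (n − mₖ₊₁²)/dₖ, aₖ₊₁ = ⌊(a₀+mₖ₊₁)/dₖ₊₁⌋:
  k=1: m=37, d=23, a=3
  k=2: m=32, d=16, a=4
  k=3: m=32, d=23, a=3
  k=4: m=37, d=1, a=74
d=1 and a=2a₀=74 at k=4, so the next step gives (m, d) = (37, 23) again — its k=1 value — and the period has length 4.

[37; 3, 4, 3, 74]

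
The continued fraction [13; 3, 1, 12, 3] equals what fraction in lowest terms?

Fold from the inside: start with 3/1.
  12 + 1/3 = 37/3
  1 + 3/37 = 40/37
  3 + 37/40 = 157/40
  13 + 40/157 = 2081/157

2081/157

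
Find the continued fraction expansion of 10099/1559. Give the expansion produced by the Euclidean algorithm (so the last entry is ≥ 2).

[6; 2, 10, 1, 3, 1, 13]

10099 = 6·1559 + 745
1559 = 2·745 + 69
745 = 10·69 + 55
69 = 1·55 + 14
55 = 3·14 + 13
14 = 1·13 + 1
13 = 13·1 + 0  (stop)
So 10099/1559 = [6; 2, 10, 1, 3, 1, 13].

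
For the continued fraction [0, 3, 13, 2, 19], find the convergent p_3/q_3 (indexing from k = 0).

27/83

Using pₖ = aₖpₖ₋₁ + pₖ₋₂, qₖ = aₖqₖ₋₁ + qₖ₋₂ (with p₋₁=1, p₋₂=0, q₋₁=0, q₋₂=1):
  k=0: a=0, p=0, q=1
  k=1: a=3, p=1, q=3
  k=2: a=13, p=13, q=40
  k=3: a=2, p=27, q=83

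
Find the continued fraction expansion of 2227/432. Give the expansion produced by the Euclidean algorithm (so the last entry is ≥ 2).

2227 = 5*432 + 67
432 = 6*67 + 30
67 = 2*30 + 7
30 = 4*7 + 2
7 = 3*2 + 1
2 = 2*1 + 0  (stop)
So 2227/432 = [5; 6, 2, 4, 3, 2].

[5; 6, 2, 4, 3, 2]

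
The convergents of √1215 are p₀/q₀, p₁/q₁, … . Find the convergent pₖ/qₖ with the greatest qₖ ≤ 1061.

√1215 = [34; 1, 5, 1, 68, …] (period length 4).
Convergents:
  p_0/q_0 = 34/1
  p_1/q_1 = 35/1
  p_2/q_2 = 209/6
  p_3/q_3 = 244/7
  p_4/q_4 = 16801/482
  p_5/q_5 = 17045/489
  p_6/q_6 = 102026/2927
q_5 = 489 ≤ 1061 < 2927 = q_6, so the answer is 17045/489.

17045/489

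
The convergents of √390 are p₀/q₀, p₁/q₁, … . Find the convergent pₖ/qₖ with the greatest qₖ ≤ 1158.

√390 = [19; 1, 2, 1, 38, …] (period length 4).
Convergents:
  p_0/q_0 = 19/1
  p_1/q_1 = 20/1
  p_2/q_2 = 59/3
  p_3/q_3 = 79/4
  p_4/q_4 = 3061/155
  p_5/q_5 = 3140/159
  p_6/q_6 = 9341/473
  p_7/q_7 = 12481/632
  p_8/q_8 = 483619/24489
q_7 = 632 ≤ 1158 < 24489 = q_8, so the answer is 12481/632.

12481/632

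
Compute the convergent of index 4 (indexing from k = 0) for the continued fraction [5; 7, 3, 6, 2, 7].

1541/300

Using pₖ = aₖpₖ₋₁ + pₖ₋₂, qₖ = aₖqₖ₋₁ + qₖ₋₂ (with p₋₁=1, p₋₂=0, q₋₁=0, q₋₂=1):
  k=0: a=5, p=5, q=1
  k=1: a=7, p=36, q=7
  k=2: a=3, p=113, q=22
  k=3: a=6, p=714, q=139
  k=4: a=2, p=1541, q=300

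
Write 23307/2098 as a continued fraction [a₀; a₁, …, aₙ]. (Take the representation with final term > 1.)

23307 = 11·2098 + 229
2098 = 9·229 + 37
229 = 6·37 + 7
37 = 5·7 + 2
7 = 3·2 + 1
2 = 2·1 + 0  (stop)
So 23307/2098 = [11; 9, 6, 5, 3, 2].

[11; 9, 6, 5, 3, 2]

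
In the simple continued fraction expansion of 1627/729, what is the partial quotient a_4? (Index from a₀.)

1627 = 2·729 + 169   →  a_0 = 2
729 = 4·169 + 53   →  a_1 = 4
169 = 3·53 + 10   →  a_2 = 3
53 = 5·10 + 3   →  a_3 = 5
10 = 3·3 + 1   →  a_4 = 3

3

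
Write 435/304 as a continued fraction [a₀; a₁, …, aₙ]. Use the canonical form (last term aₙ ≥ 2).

435 = 1*304 + 131
304 = 2*131 + 42
131 = 3*42 + 5
42 = 8*5 + 2
5 = 2*2 + 1
2 = 2*1 + 0  (stop)
So 435/304 = [1; 2, 3, 8, 2, 2].

[1; 2, 3, 8, 2, 2]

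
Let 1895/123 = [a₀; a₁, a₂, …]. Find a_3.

5

1895 = 15·123 + 50   →  a_0 = 15
123 = 2·50 + 23   →  a_1 = 2
50 = 2·23 + 4   →  a_2 = 2
23 = 5·4 + 3   →  a_3 = 5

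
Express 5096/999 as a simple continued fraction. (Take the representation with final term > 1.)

[5; 9, 1, 8, 5, 2]

5096 = 5*999 + 101
999 = 9*101 + 90
101 = 1*90 + 11
90 = 8*11 + 2
11 = 5*2 + 1
2 = 2*1 + 0  (stop)
So 5096/999 = [5; 9, 1, 8, 5, 2].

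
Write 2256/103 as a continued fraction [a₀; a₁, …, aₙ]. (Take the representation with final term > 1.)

[21; 1, 9, 3, 3]

2256 = 21*103 + 93
103 = 1*93 + 10
93 = 9*10 + 3
10 = 3*3 + 1
3 = 3*1 + 0  (stop)
So 2256/103 = [21; 1, 9, 3, 3].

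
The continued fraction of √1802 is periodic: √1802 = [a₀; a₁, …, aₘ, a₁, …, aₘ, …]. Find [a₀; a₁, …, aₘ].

[42; 2, 4, 2, 84]

a₀ = ⌊√1802⌋ = 42.
With m₀=0, d₀=1 and mₖ₊₁ = dₖaₖ − mₖ, dₖ₊₁ = (n − mₖ₊₁²)/dₖ, aₖ₊₁ = ⌊(a₀+mₖ₊₁)/dₖ₊₁⌋:
  k=1: m=42, d=38, a=2
  k=2: m=34, d=17, a=4
  k=3: m=34, d=38, a=2
  k=4: m=42, d=1, a=84
d=1 and a=2a₀=84 at k=4, so the next step gives (m, d) = (42, 38) again — its k=1 value — and the period has length 4.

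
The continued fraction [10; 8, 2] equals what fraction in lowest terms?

Using pₖ = aₖpₖ₋₁ + pₖ₋₂ and qₖ = aₖqₖ₋₁ + qₖ₋₂:
  k=0: a=10, p=10, q=1
  k=1: a=8, p=81, q=8
  k=2: a=2, p=172, q=17

172/17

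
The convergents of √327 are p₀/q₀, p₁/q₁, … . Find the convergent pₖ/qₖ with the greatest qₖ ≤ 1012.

7830/433

√327 = [18; 12, 36, …] (period length 2).
Convergents:
  p_0/q_0 = 18/1
  p_1/q_1 = 217/12
  p_2/q_2 = 7830/433
  p_3/q_3 = 94177/5208
q_2 = 433 ≤ 1012 < 5208 = q_3, so the answer is 7830/433.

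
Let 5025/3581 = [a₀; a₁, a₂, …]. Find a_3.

11

5025 = 1·3581 + 1444   →  a_0 = 1
3581 = 2·1444 + 693   →  a_1 = 2
1444 = 2·693 + 58   →  a_2 = 2
693 = 11·58 + 55   →  a_3 = 11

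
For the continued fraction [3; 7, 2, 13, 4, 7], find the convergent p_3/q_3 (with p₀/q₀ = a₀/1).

Using pₖ = aₖpₖ₋₁ + pₖ₋₂, qₖ = aₖqₖ₋₁ + qₖ₋₂ (with p₋₁=1, p₋₂=0, q₋₁=0, q₋₂=1):
  k=0: a=3, p=3, q=1
  k=1: a=7, p=22, q=7
  k=2: a=2, p=47, q=15
  k=3: a=13, p=633, q=202

633/202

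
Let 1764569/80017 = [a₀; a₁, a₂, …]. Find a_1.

1764569 = 22·80017 + 4195   →  a_0 = 22
80017 = 19·4195 + 312   →  a_1 = 19

19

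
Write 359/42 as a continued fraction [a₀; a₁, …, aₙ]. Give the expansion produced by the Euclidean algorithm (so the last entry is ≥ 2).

[8; 1, 1, 4, 1, 3]

359 = 8*42 + 23
42 = 1*23 + 19
23 = 1*19 + 4
19 = 4*4 + 3
4 = 1*3 + 1
3 = 3*1 + 0  (stop)
So 359/42 = [8; 1, 1, 4, 1, 3].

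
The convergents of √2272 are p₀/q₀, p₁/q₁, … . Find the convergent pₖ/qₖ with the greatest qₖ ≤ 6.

√2272 = [47; 1, 1, 1, 94, …] (period length 4).
Convergents:
  p_0/q_0 = 47/1
  p_1/q_1 = 48/1
  p_2/q_2 = 95/2
  p_3/q_3 = 143/3
  p_4/q_4 = 13537/284
q_3 = 3 ≤ 6 < 284 = q_4, so the answer is 143/3.

143/3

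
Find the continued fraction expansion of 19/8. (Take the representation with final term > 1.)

[2; 2, 1, 2]

19 = 2·8 + 3
8 = 2·3 + 2
3 = 1·2 + 1
2 = 2·1 + 0  (stop)
So 19/8 = [2; 2, 1, 2].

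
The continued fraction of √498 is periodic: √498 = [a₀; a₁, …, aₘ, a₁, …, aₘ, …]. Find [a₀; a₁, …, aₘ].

[22; 3, 6, 22, 6, 3, 44]

a₀ = ⌊√498⌋ = 22.
With m₀=0, d₀=1 and mₖ₊₁ = dₖaₖ − mₖ, dₖ₊₁ = (n − mₖ₊₁²)/dₖ, aₖ₊₁ = ⌊(a₀+mₖ₊₁)/dₖ₊₁⌋:
  k=1: m=22, d=14, a=3
  k=2: m=20, d=7, a=6
  k=3: m=22, d=2, a=22
  k=4: m=22, d=7, a=6
  k=5: m=20, d=14, a=3
  k=6: m=22, d=1, a=44
d=1 and a=2a₀=44 at k=6, so the next step gives (m, d) = (22, 14) again — its k=1 value — and the period has length 6.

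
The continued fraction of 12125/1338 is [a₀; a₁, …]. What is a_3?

3

12125 = 9·1338 + 83   →  a_0 = 9
1338 = 16·83 + 10   →  a_1 = 16
83 = 8·10 + 3   →  a_2 = 8
10 = 3·3 + 1   →  a_3 = 3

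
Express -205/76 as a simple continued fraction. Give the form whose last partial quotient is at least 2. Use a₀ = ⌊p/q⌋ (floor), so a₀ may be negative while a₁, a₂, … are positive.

-205 = -3×76 + 23
76 = 3×23 + 7
23 = 3×7 + 2
7 = 3×2 + 1
2 = 2×1 + 0  (stop)
So -205/76 = [-3; 3, 3, 3, 2].

[-3; 3, 3, 3, 2]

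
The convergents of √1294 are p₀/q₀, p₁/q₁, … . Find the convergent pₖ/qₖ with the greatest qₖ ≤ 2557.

91909/2555

√1294 = [35; 1, 34, 1, 70, …] (period length 4).
Convergents:
  p_0/q_0 = 35/1
  p_1/q_1 = 36/1
  p_2/q_2 = 1259/35
  p_3/q_3 = 1295/36
  p_4/q_4 = 91909/2555
  p_5/q_5 = 93204/2591
q_4 = 2555 ≤ 2557 < 2591 = q_5, so the answer is 91909/2555.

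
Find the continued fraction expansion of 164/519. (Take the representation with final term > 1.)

164 = 0×519 + 164
519 = 3×164 + 27
164 = 6×27 + 2
27 = 13×2 + 1
2 = 2×1 + 0  (stop)
So 164/519 = [0; 3, 6, 13, 2].

[0; 3, 6, 13, 2]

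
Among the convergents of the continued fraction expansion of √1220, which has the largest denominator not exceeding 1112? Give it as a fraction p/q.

34195/979

√1220 = [34; 1, 12, 1, 68, …] (period length 4).
Convergents:
  p_0/q_0 = 34/1
  p_1/q_1 = 35/1
  p_2/q_2 = 454/13
  p_3/q_3 = 489/14
  p_4/q_4 = 33706/965
  p_5/q_5 = 34195/979
  p_6/q_6 = 444046/12713
q_5 = 979 ≤ 1112 < 12713 = q_6, so the answer is 34195/979.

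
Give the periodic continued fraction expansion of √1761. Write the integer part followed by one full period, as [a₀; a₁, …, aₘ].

[41; 1, 26, 1, 82]

a₀ = ⌊√1761⌋ = 41.
With m₀=0, d₀=1 and mₖ₊₁ = dₖaₖ − mₖ, dₖ₊₁ = (n − mₖ₊₁²)/dₖ, aₖ₊₁ = ⌊(a₀+mₖ₊₁)/dₖ₊₁⌋:
  k=1: m=41, d=80, a=1
  k=2: m=39, d=3, a=26
  k=3: m=39, d=80, a=1
  k=4: m=41, d=1, a=82
d=1 and a=2a₀=82 at k=4, so the next step gives (m, d) = (41, 80) again — its k=1 value — and the period has length 4.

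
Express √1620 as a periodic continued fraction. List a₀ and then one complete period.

a₀ = ⌊√1620⌋ = 40.
With m₀=0, d₀=1 and mₖ₊₁ = dₖaₖ − mₖ, dₖ₊₁ = (n − mₖ₊₁²)/dₖ, aₖ₊₁ = ⌊(a₀+mₖ₊₁)/dₖ₊₁⌋:
  k=1: m=40, d=20, a=4
  k=2: m=40, d=1, a=80
d=1 and a=2a₀=80 at k=2, so the next step gives (m, d) = (40, 20) again — its k=1 value — and the period has length 2.

[40; 4, 80]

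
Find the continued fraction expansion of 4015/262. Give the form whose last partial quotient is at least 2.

4015 = 15×262 + 85
262 = 3×85 + 7
85 = 12×7 + 1
7 = 7×1 + 0  (stop)
So 4015/262 = [15; 3, 12, 7].

[15; 3, 12, 7]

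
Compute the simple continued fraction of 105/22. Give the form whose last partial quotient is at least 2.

[4; 1, 3, 2, 2]

105 = 4×22 + 17
22 = 1×17 + 5
17 = 3×5 + 2
5 = 2×2 + 1
2 = 2×1 + 0  (stop)
So 105/22 = [4; 1, 3, 2, 2].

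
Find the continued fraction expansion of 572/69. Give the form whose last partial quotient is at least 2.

572 = 8×69 + 20
69 = 3×20 + 9
20 = 2×9 + 2
9 = 4×2 + 1
2 = 2×1 + 0  (stop)
So 572/69 = [8; 3, 2, 4, 2].

[8; 3, 2, 4, 2]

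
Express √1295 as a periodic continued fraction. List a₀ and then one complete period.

a₀ = ⌊√1295⌋ = 35.
With m₀=0, d₀=1 and mₖ₊₁ = dₖaₖ − mₖ, dₖ₊₁ = (n − mₖ₊₁²)/dₖ, aₖ₊₁ = ⌊(a₀+mₖ₊₁)/dₖ₊₁⌋:
  k=1: m=35, d=70, a=1
  k=2: m=35, d=1, a=70
d=1 and a=2a₀=70 at k=2, so the next step gives (m, d) = (35, 70) again — its k=1 value — and the period has length 2.

[35; 1, 70]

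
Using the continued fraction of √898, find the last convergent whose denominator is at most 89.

899/30

√898 = [29; 1, 28, 1, 58, …] (period length 4).
Convergents:
  p_0/q_0 = 29/1
  p_1/q_1 = 30/1
  p_2/q_2 = 869/29
  p_3/q_3 = 899/30
  p_4/q_4 = 53011/1769
q_3 = 30 ≤ 89 < 1769 = q_4, so the answer is 899/30.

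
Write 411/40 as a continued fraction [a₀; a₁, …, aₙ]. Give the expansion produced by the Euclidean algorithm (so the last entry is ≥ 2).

411 = 10*40 + 11
40 = 3*11 + 7
11 = 1*7 + 4
7 = 1*4 + 3
4 = 1*3 + 1
3 = 3*1 + 0  (stop)
So 411/40 = [10; 3, 1, 1, 1, 3].

[10; 3, 1, 1, 1, 3]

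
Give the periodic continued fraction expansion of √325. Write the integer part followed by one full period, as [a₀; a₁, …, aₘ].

a₀ = ⌊√325⌋ = 18.
With m₀=0, d₀=1 and mₖ₊₁ = dₖaₖ − mₖ, dₖ₊₁ = (n − mₖ₊₁²)/dₖ, aₖ₊₁ = ⌊(a₀+mₖ₊₁)/dₖ₊₁⌋:
  k=1: m=18, d=1, a=36
d=1 and a=2a₀=36 at k=1, so the next step gives (m, d) = (18, 1) again — its k=1 value — and the period has length 1.

[18; 36]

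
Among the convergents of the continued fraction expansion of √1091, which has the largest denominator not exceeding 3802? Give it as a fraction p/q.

71973/2179

√1091 = [33; 33, 66, …] (period length 2).
Convergents:
  p_0/q_0 = 33/1
  p_1/q_1 = 1090/33
  p_2/q_2 = 71973/2179
  p_3/q_3 = 2376199/71940
q_2 = 2179 ≤ 3802 < 71940 = q_3, so the answer is 71973/2179.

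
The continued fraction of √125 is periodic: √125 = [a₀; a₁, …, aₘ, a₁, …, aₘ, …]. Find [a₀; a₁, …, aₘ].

[11; 5, 1, 1, 5, 22]

a₀ = ⌊√125⌋ = 11.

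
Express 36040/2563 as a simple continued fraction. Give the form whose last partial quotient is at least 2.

[14; 16, 4, 1, 1, 17]

36040 = 14×2563 + 158
2563 = 16×158 + 35
158 = 4×35 + 18
35 = 1×18 + 17
18 = 1×17 + 1
17 = 17×1 + 0  (stop)
So 36040/2563 = [14; 16, 4, 1, 1, 17].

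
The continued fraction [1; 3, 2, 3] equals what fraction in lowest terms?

31/24

Fold from the inside: start with 3/1.
  2 + 1/3 = 7/3
  3 + 3/7 = 24/7
  1 + 7/24 = 31/24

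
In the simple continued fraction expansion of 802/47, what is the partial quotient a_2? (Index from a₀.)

802 = 17·47 + 3   →  a_0 = 17
47 = 15·3 + 2   →  a_1 = 15
3 = 1·2 + 1   →  a_2 = 1

1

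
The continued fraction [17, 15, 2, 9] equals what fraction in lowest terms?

Fold from the inside: start with 9/1.
  2 + 1/9 = 19/9
  15 + 9/19 = 294/19
  17 + 19/294 = 5017/294

5017/294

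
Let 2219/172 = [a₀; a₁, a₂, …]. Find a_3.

8

2219 = 12·172 + 155   →  a_0 = 12
172 = 1·155 + 17   →  a_1 = 1
155 = 9·17 + 2   →  a_2 = 9
17 = 8·2 + 1   →  a_3 = 8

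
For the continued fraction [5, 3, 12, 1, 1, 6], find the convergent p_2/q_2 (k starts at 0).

Using pₖ = aₖpₖ₋₁ + pₖ₋₂, qₖ = aₖqₖ₋₁ + qₖ₋₂ (with p₋₁=1, p₋₂=0, q₋₁=0, q₋₂=1):
  k=0: a=5, p=5, q=1
  k=1: a=3, p=16, q=3
  k=2: a=12, p=197, q=37

197/37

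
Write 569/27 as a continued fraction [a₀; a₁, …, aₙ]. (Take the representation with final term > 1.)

569 = 21*27 + 2
27 = 13*2 + 1
2 = 2*1 + 0  (stop)
So 569/27 = [21; 13, 2].

[21; 13, 2]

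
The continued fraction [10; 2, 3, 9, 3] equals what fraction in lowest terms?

2107/202

Using pₖ = aₖpₖ₋₁ + pₖ₋₂ and qₖ = aₖqₖ₋₁ + qₖ₋₂:
  k=0: a=10, p=10, q=1
  k=1: a=2, p=21, q=2
  k=2: a=3, p=73, q=7
  k=3: a=9, p=678, q=65
  k=4: a=3, p=2107, q=202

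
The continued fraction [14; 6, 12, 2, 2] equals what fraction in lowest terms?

5340/377

Using pₖ = aₖpₖ₋₁ + pₖ₋₂ and qₖ = aₖqₖ₋₁ + qₖ₋₂:
  k=0: a=14, p=14, q=1
  k=1: a=6, p=85, q=6
  k=2: a=12, p=1034, q=73
  k=3: a=2, p=2153, q=152
  k=4: a=2, p=5340, q=377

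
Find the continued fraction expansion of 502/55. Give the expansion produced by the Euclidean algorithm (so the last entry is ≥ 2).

502 = 9×55 + 7
55 = 7×7 + 6
7 = 1×6 + 1
6 = 6×1 + 0  (stop)
So 502/55 = [9; 7, 1, 6].

[9; 7, 1, 6]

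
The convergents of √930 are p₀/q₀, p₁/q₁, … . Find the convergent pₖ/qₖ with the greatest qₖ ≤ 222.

√930 = [30; 2, 60, …] (period length 2).
Convergents:
  p_0/q_0 = 30/1
  p_1/q_1 = 61/2
  p_2/q_2 = 3690/121
  p_3/q_3 = 7441/244
q_2 = 121 ≤ 222 < 244 = q_3, so the answer is 3690/121.

3690/121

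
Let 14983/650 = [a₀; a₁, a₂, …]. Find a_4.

3

14983 = 23·650 + 33   →  a_0 = 23
650 = 19·33 + 23   →  a_1 = 19
33 = 1·23 + 10   →  a_2 = 1
23 = 2·10 + 3   →  a_3 = 2
10 = 3·3 + 1   →  a_4 = 3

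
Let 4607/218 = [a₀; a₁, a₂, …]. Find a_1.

7

4607 = 21·218 + 29   →  a_0 = 21
218 = 7·29 + 15   →  a_1 = 7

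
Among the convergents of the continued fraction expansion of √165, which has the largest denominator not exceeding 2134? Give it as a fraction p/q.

26808/2087

√165 = [12; 1, 5, 2, 5, 1, 24, …] (period length 6).
Convergents:
  p_0/q_0 = 12/1
  p_1/q_1 = 13/1
  p_2/q_2 = 77/6
  p_3/q_3 = 167/13
  p_4/q_4 = 912/71
  p_5/q_5 = 1079/84
  p_6/q_6 = 26808/2087
  p_7/q_7 = 27887/2171
q_6 = 2087 ≤ 2134 < 2171 = q_7, so the answer is 26808/2087.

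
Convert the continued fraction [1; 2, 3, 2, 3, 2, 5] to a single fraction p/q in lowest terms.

984/685

Fold from the inside: start with 5/1.
  2 + 1/5 = 11/5
  3 + 5/11 = 38/11
  2 + 11/38 = 87/38
  3 + 38/87 = 299/87
  2 + 87/299 = 685/299
  1 + 299/685 = 984/685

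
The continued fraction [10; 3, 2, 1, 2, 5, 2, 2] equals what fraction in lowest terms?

8021/779

Using pₖ = aₖpₖ₋₁ + pₖ₋₂ and qₖ = aₖqₖ₋₁ + qₖ₋₂:
  k=0: a=10, p=10, q=1
  k=1: a=3, p=31, q=3
  k=2: a=2, p=72, q=7
  k=3: a=1, p=103, q=10
  k=4: a=2, p=278, q=27
  k=5: a=5, p=1493, q=145
  k=6: a=2, p=3264, q=317
  k=7: a=2, p=8021, q=779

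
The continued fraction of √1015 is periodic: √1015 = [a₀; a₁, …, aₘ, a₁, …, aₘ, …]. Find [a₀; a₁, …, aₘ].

a₀ = ⌊√1015⌋ = 31.
With m₀=0, d₀=1 and mₖ₊₁ = dₖaₖ − mₖ, dₖ₊₁ = (n − mₖ₊₁²)/dₖ, aₖ₊₁ = ⌊(a₀+mₖ₊₁)/dₖ₊₁⌋:
  k=1: m=31, d=54, a=1
  k=2: m=23, d=9, a=6
  k=3: m=31, d=6, a=10
  k=4: m=29, d=29, a=2
  k=5: m=29, d=6, a=10
  k=6: m=31, d=9, a=6
  k=7: m=23, d=54, a=1
  k=8: m=31, d=1, a=62
d=1 and a=2a₀=62 at k=8, so the next step gives (m, d) = (31, 54) again — its k=1 value — and the period has length 8.

[31; 1, 6, 10, 2, 10, 6, 1, 62]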